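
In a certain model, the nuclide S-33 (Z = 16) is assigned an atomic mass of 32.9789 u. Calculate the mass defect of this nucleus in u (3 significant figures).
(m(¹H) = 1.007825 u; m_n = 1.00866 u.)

With 16 protons and 17 neutrons (A = 33):
Total constituent mass: 16 × 1.007825 + 17 × 1.00866 = 33.272420 u
Δm = 33.272420 − 32.9789 = 0.293520 u

0.294 u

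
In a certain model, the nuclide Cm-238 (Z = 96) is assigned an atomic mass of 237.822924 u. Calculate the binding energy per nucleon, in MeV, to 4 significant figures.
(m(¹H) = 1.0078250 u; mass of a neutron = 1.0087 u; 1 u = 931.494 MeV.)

Total constituent mass: 96 × 1.0078250 + 142 × 1.0087 = 239.9866000 u
Mass defect Δm = 239.9866000 − 237.822924 = 2.1636760 u
Converting to energy: 2.1636760 u × 931.494 MeV/u = 2015.45 MeV
BE/A = 2015.45 MeV / 238 = 8.468 MeV/nucleon

8.468 MeV/nucleon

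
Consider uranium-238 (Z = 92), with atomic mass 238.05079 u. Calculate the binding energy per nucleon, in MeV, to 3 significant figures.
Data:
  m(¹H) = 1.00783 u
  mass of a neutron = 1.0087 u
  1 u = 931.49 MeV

7.59 MeV/nucleon

Z = 92, so N = A − Z = 238 − 92 = 146.
Σm = 92·m(¹H) + 146·m_n = 92.72036 + 147.2702 = 239.99056 u
The mass defect is 239.99056 − 238.05079 = 1.93977 u.
Converting to energy: 1.93977 u × 931.49 MeV/u = 1806.88 MeV
BE/A = 1806.88 MeV / 238 = 7.592 MeV/nucleon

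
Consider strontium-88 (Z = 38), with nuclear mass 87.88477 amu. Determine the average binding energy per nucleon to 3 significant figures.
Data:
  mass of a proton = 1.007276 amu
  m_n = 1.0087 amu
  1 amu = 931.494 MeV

The nucleus contains 38 protons and 88 − 38 = 50 neutrons.
Total constituent mass: 38 × 1.007276 + 50 × 1.0087 = 88.711488 amu
Mass defect Δm = 88.711488 − 87.88477 = 0.826718 amu
Binding energy = Δm·c² = 0.826718 × 931.494 MeV/amu = 770.083 MeV
Dividing by A = 88 gives 8.751 MeV per nucleon.

8.75 MeV/nucleon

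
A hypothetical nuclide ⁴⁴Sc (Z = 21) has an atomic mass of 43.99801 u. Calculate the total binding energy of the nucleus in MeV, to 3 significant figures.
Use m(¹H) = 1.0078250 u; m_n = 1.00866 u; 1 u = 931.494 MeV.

Total constituent mass: 21 × 1.0078250 + 23 × 1.00866 = 44.3635050 u
Mass defect Δm = 44.3635050 − 43.99801 = 0.3654950 u
Binding energy = Δm·c² = 0.3654950 × 931.494 MeV/u = 340.456 MeV

340 MeV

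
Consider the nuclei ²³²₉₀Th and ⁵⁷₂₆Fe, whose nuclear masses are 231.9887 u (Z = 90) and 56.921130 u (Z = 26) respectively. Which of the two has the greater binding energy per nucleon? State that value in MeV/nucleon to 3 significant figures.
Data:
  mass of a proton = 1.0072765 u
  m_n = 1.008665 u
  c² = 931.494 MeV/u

²³²₉₀Th: Σm = 90(1.0072765) + 142(1.008665) = 233.8853150 u; Δm = 1.8966150 u; E_B = 1766.7 MeV; E_B/A = 7.615 MeV
⁵⁷₂₆Fe: Σm = 26(1.0072765) + 31(1.008665) = 57.4578040 u; Δm = 0.5366740 u; E_B = 499.91 MeV; E_B/A = 8.770 MeV
⁵⁷₂₆Fe has the higher binding energy per nucleon, so it is the more tightly bound nucleus.

⁵⁷₂₆Fe; 8.77 MeV/nucleon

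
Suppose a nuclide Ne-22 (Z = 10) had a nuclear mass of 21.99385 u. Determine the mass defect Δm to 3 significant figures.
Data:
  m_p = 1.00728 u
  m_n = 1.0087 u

0.183 u

Z = 10, so N = A − Z = 22 − 10 = 12.
Σm = 10·m_p + 12·m_n = 10.07280 + 12.1044 = 22.17720 u
Mass defect Δm = 22.17720 − 21.99385 = 0.18335 u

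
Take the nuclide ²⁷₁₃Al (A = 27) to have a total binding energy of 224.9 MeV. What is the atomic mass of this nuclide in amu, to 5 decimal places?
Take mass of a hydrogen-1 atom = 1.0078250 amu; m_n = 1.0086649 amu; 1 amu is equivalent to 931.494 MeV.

Mass defect = 224.9 MeV / (931.494 MeV/amu) = 0.2414401 amu
Constituent mass = 13(1.0078250) + 14(1.0086649) = 27.2230336 amu
Atomic mass = 27.2230336 − 0.2414401 = 26.9815935 amu ≈ 26.98159 amu (to 5 decimal places)

26.98159 amu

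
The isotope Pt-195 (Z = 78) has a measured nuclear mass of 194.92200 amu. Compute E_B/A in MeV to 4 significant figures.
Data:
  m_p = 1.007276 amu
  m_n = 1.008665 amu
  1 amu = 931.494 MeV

7.926 MeV/nucleon

Z = 78, so N = A − Z = 195 − 78 = 117.
Total constituent mass: 78 × 1.007276 + 117 × 1.008665 = 196.581333 amu
The mass defect is 196.581333 − 194.92200 = 1.659333 amu.
E_B = 1.659333 × 931.494 = 1545.66 MeV
Per nucleon: 1545.66 / 195 = 7.926 MeV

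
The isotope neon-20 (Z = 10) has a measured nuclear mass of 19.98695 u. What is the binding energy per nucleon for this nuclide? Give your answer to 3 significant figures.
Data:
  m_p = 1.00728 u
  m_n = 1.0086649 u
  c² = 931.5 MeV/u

Mass of separated nucleons = 10(1.00728) + 10(1.0086649) = 10.07280 + 10.0866490 = 20.1594490 u
The mass defect is 20.1594490 − 19.98695 = 0.1724990 u.
Converting to energy: 0.1724990 u × 931.5 MeV/u = 160.683 MeV
Dividing by A = 20 gives 8.034 MeV per nucleon.

8.03 MeV/nucleon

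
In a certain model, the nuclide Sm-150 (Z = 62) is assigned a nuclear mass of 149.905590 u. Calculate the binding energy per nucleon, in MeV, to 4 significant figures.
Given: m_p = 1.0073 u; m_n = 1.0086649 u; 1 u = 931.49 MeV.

With 62 protons and 88 neutrons (A = 150):
Σm = 62·m_p + 88·m_n = 62.4526 + 88.7625112 = 151.2151112 u
Δm = 151.2151112 − 149.905590 = 1.3095212 u
Binding energy = Δm·c² = 1.3095212 × 931.49 MeV/u = 1219.81 MeV
Dividing by A = 150 gives 8.132 MeV per nucleon.

8.132 MeV/nucleon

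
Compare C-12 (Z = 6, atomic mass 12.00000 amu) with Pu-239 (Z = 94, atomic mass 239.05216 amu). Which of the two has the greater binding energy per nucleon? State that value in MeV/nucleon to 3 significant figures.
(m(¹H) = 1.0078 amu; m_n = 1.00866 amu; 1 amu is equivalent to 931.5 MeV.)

C-12; 7.67 MeV/nucleon

C-12: Σm = 6(1.0078) + 6(1.00866) = 12.09876 amu; Δm = 0.09876 amu; E_B = 91.995 MeV; E_B/A = 7.666 MeV
Pu-239: Σm = 94(1.0078) + 145(1.00866) = 240.98890 amu; Δm = 1.93674 amu; E_B = 1804.07 MeV; E_B/A = 7.548 MeV
C-12 has the higher binding energy per nucleon, so it is the more tightly bound nucleus.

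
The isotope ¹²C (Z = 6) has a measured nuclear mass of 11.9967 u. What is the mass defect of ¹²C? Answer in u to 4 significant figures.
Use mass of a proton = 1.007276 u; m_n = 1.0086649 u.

0.09895 u

The nucleus contains 6 protons and 12 − 6 = 6 neutrons.
Total constituent mass: 6 × 1.007276 + 6 × 1.0086649 = 12.0956454 u
The mass defect is 12.0956454 − 11.9967 = 0.0989454 u.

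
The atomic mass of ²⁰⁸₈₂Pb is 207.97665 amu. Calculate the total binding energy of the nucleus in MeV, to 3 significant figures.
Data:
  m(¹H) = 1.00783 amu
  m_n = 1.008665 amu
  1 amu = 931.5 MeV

Total constituent mass: 82 × 1.00783 + 126 × 1.008665 = 209.733850 amu
The mass defect is 209.733850 − 207.97665 = 1.757200 amu.
Binding energy = Δm·c² = 1.757200 × 931.5 MeV/amu = 1636.83 MeV

1640 MeV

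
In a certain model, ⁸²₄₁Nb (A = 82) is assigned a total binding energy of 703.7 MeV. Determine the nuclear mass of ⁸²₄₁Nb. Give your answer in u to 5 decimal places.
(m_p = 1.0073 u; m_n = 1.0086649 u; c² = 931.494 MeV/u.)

Mass defect = 703.7 MeV / (931.494 MeV/u) = 0.7554531 u
Constituent mass = 41(1.0073) + 41(1.0086649) = 82.6545609 u
Nuclear mass = 82.6545609 − 0.7554531 = 81.8991078 u ≈ 81.89911 u (to 5 decimal places)

81.89911 u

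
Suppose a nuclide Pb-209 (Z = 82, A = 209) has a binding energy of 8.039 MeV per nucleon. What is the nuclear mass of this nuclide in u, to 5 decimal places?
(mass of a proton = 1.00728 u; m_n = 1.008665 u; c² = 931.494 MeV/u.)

Total binding energy = 209 × 8.039 = 1680.151 MeV
Mass defect = 1680.151 MeV / (931.494 MeV/u) = 1.8037164 u
Constituent mass = 82(1.00728) + 127(1.008665) = 210.697415 u
Nuclear mass = 210.697415 − 1.8037164 = 208.8936986 u ≈ 208.89370 u (to 5 decimal places)

208.89370 u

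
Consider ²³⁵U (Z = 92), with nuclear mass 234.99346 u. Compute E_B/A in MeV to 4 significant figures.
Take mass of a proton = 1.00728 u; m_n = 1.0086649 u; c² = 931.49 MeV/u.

Z = 92, so N = A − Z = 235 − 92 = 143.
Total constituent mass: 92 × 1.00728 + 143 × 1.0086649 = 236.9088407 u
The mass defect is 236.9088407 − 234.99346 = 1.9153807 u.
E_B = 1.9153807 × 931.49 = 1784.16 MeV
Per nucleon: 1784.16 / 235 = 7.592 MeV

7.592 MeV/nucleon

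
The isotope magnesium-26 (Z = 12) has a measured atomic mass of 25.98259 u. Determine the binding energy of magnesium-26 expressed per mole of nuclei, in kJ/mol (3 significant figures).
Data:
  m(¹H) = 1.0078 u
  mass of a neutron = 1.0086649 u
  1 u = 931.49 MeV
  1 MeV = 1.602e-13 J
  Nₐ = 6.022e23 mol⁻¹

2.09e+10 kJ/mol

With 12 protons and 14 neutrons (A = 26):
Mass of separated nucleons = 12(1.0078) + 14(1.0086649) = 12.0936 + 14.1213086 = 26.2149086 u
Δm = 26.2149086 − 25.98259 = 0.2323186 u
Binding energy = Δm·c² = 0.2323186 × 931.49 MeV/u = 216.402 MeV
Per nucleus in joules: 216.402 MeV × 1.602e-13 J/MeV = 3.4668e-11 J
Per mole: 3.4668e-11 J × 6.022e23 mol⁻¹ = 2.0877e+13 J/mol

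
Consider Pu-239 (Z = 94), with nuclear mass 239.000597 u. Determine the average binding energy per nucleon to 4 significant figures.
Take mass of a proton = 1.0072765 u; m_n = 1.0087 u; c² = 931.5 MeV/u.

With 94 protons and 145 neutrons (A = 239):
Mass of separated nucleons = 94(1.0072765) + 145(1.0087) = 94.6839910 + 146.2615 = 240.9454910 u
The mass defect is 240.9454910 − 239.000597 = 1.9448940 u.
E_B = 1.9448940 × 931.5 = 1811.67 MeV
Per nucleon: 1811.67 / 239 = 7.580 MeV

7.580 MeV/nucleon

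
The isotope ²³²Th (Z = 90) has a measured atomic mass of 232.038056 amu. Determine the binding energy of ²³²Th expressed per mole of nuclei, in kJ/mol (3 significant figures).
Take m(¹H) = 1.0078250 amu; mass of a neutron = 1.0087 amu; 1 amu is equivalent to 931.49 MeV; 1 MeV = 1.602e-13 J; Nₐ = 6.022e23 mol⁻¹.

1.71e+11 kJ/mol

Z = 90, so N = A − Z = 232 − 90 = 142.
Σm = 90·m(¹H) + 142·m_n = 90.7042500 + 143.2354 = 233.9396500 amu
Δm = 233.9396500 − 232.038056 = 1.9015940 amu
E_B = 1.9015940 × 931.49 = 1771.32 MeV
Per nucleus in joules: 1771.32 MeV × 1.602e-13 J/MeV = 2.8377e-10 J
Per mole: 2.8377e-10 J × 6.022e23 mol⁻¹ = 1.7089e+14 J/mol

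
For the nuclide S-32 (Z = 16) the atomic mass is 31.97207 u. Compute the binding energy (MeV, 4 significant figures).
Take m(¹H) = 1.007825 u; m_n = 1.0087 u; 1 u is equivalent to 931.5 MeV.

The nucleus contains 16 protons and 32 − 16 = 16 neutrons.
Mass of separated nucleons = 16(1.007825) + 16(1.0087) = 16.125200 + 16.1392 = 32.264400 u
Δm = 32.264400 − 31.97207 = 0.292330 u
Binding energy = Δm·c² = 0.292330 × 931.5 MeV/u = 272.305 MeV

272.3 MeV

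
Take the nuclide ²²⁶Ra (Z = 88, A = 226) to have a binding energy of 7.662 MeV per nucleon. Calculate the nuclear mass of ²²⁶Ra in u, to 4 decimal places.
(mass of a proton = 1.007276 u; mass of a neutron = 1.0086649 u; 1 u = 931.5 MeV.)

225.9771 u

Total binding energy = 226 × 7.662 = 1731.612 MeV
Mass defect = 1731.612 MeV / (931.5 MeV/u) = 1.858950 u
Constituent mass = 88(1.007276) + 138(1.0086649) = 227.8360442 u
Nuclear mass = 227.8360442 − 1.858950 = 225.9770942 u ≈ 225.9771 u (to 4 decimal places)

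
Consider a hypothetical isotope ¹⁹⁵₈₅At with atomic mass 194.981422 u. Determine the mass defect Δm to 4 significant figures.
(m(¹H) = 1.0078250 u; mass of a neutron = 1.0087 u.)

The nucleus contains 85 protons and 195 − 85 = 110 neutrons.
Mass of separated nucleons = 85(1.0078250) + 110(1.0087) = 85.6651250 + 110.9570 = 196.6221250 u
The mass defect is 196.6221250 − 194.981422 = 1.6407030 u.

1.641 u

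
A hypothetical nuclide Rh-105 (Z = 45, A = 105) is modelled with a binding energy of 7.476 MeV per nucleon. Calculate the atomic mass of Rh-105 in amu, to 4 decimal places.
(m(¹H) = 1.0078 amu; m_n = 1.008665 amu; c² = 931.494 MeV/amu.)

105.0282 amu

Total binding energy = 105 × 7.476 = 784.980 MeV
Mass defect = 784.980 MeV / (931.494 MeV/amu) = 0.842711 amu
Constituent mass = 45(1.0078) + 60(1.008665) = 105.870900 amu
Atomic mass = 105.870900 − 0.842711 = 105.028189 amu ≈ 105.0282 amu (to 4 decimal places)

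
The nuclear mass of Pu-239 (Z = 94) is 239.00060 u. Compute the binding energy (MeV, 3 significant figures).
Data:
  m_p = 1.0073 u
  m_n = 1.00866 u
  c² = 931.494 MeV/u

1810 MeV

With 94 protons and 145 neutrons (A = 239):
Σm = 94·m_p + 145·m_n = 94.6862 + 146.25570 = 240.94190 u
The mass defect is 240.94190 − 239.00060 = 1.94130 u.
E_B = 1.94130 × 931.494 = 1808.31 MeV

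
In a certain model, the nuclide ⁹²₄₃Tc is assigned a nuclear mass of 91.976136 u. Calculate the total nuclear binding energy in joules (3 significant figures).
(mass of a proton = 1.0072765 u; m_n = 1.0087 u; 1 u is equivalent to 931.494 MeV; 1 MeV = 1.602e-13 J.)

1.14e-10 J

Total constituent mass: 43 × 1.0072765 + 49 × 1.0087 = 92.7391895 u
Δm = 92.7391895 − 91.976136 = 0.7630535 u
Converting to energy: 0.7630535 u × 931.494 MeV/u = 710.780 MeV
In joules: 710.780 MeV × 1.602e-13 J/MeV = 1.1387e-10 J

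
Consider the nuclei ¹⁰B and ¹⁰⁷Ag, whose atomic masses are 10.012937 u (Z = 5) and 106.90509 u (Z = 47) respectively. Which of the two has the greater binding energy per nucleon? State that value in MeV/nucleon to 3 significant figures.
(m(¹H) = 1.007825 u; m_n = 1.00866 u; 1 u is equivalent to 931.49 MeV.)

¹⁰⁷Ag; 8.55 MeV/nucleon

¹⁰B: Σm = 5(1.007825) + 5(1.00866) = 10.082425 u; Δm = 0.069488 u; E_B = 64.727 MeV; E_B/A = 6.473 MeV
¹⁰⁷Ag: Σm = 47(1.007825) + 60(1.00866) = 107.887375 u; Δm = 0.982285 u; E_B = 914.99 MeV; E_B/A = 8.551 MeV
¹⁰⁷Ag has the higher binding energy per nucleon, so it is the more tightly bound nucleus.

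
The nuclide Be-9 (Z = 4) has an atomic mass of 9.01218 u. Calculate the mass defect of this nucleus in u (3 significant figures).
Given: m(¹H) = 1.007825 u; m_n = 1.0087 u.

0.0626 u

Σm = 4·m(¹H) + 5·m_n = 4.031300 + 5.0435 = 9.074800 u
Mass defect Δm = 9.074800 − 9.01218 = 0.062620 u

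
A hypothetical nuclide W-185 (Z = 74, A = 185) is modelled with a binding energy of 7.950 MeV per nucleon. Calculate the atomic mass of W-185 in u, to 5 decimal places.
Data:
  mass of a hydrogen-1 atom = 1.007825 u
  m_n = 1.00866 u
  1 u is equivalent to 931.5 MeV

Total binding energy = 185 × 7.950 = 1470.750 MeV
Mass defect = 1470.750 MeV / (931.5 MeV/u) = 1.5789050 u
Constituent mass = 74(1.007825) + 111(1.00866) = 186.540310 u
Atomic mass = 186.540310 − 1.5789050 = 184.9614050 u ≈ 184.96141 u (to 5 decimal places)

184.96141 u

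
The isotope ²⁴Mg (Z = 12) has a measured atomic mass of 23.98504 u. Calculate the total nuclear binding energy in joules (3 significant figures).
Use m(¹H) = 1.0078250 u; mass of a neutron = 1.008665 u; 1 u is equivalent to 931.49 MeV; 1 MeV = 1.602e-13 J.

With 12 protons and 12 neutrons (A = 24):
Σm = 12·m(¹H) + 12·m_n = 12.0939000 + 12.103980 = 24.1978800 u
Δm = 24.1978800 − 23.98504 = 0.2128400 u
Converting to energy: 0.2128400 u × 931.49 MeV/u = 198.258 MeV
In joules: 198.258 MeV × 1.602e-13 J/MeV = 3.1761e-11 J

3.18e-11 J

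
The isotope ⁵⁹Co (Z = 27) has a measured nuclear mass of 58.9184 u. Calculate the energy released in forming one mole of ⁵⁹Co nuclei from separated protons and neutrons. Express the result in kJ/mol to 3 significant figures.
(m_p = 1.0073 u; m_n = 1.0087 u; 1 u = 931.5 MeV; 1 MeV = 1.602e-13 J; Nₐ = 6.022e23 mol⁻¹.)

5.01e+10 kJ/mol

With 27 protons and 32 neutrons (A = 59):
Mass of separated nucleons = 27(1.0073) + 32(1.0087) = 27.1971 + 32.2784 = 59.4755 u
Δm = 59.4755 − 58.9184 = 0.5571 u
Binding energy = Δm·c² = 0.5571 × 931.5 MeV/u = 518.939 MeV
Per nucleus in joules: 518.939 MeV × 1.602e-13 J/MeV = 8.3134e-11 J
Per mole: 8.3134e-11 J × 6.022e23 mol⁻¹ = 5.0063e+13 J/mol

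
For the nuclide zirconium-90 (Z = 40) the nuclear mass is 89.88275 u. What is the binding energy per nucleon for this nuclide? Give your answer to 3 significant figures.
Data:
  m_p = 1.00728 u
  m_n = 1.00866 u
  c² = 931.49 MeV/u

Σm = 40·m_p + 50·m_n = 40.29120 + 50.43300 = 90.72420 u
Δm = 90.72420 − 89.88275 = 0.84145 u
E_B = 0.84145 × 931.49 = 783.802 MeV
Per nucleon: 783.802 / 90 = 8.709 MeV

8.71 MeV/nucleon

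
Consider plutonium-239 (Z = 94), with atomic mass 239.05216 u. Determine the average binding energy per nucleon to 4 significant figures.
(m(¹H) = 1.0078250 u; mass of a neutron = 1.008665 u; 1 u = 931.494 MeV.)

The nucleus contains 94 protons and 239 − 94 = 145 neutrons.
Σm = 94·m(¹H) + 145·m_n = 94.7355500 + 146.256425 = 240.9919750 u
The mass defect is 240.9919750 − 239.05216 = 1.9398150 u.
Binding energy = Δm·c² = 1.9398150 × 931.494 MeV/u = 1806.93 MeV
Per nucleon: 1806.93 / 239 = 7.560 MeV

7.560 MeV/nucleon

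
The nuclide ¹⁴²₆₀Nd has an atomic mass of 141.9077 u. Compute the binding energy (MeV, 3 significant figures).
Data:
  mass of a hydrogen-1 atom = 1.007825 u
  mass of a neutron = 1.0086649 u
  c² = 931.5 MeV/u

Total constituent mass: 60 × 1.007825 + 82 × 1.0086649 = 143.1800218 u
Mass defect Δm = 143.1800218 − 141.9077 = 1.2723218 u
Converting to energy: 1.2723218 u × 931.5 MeV/u = 1185.17 MeV

1190 MeV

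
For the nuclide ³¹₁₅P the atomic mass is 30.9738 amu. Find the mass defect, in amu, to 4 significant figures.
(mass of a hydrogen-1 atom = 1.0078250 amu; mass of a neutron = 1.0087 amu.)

0.2828 amu

Z = 15, so N = A − Z = 31 − 15 = 16.
Mass of separated nucleons = 15(1.0078250) + 16(1.0087) = 15.1173750 + 16.1392 = 31.2565750 amu
Δm = 31.2565750 − 30.9738 = 0.2827750 amu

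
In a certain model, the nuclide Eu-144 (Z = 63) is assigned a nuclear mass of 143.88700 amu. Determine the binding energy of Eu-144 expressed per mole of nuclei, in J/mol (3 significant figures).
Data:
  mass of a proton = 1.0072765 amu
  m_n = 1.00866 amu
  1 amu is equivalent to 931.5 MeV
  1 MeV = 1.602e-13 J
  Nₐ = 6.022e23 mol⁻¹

1.14e+14 J/mol

With 63 protons and 81 neutrons (A = 144):
Σm = 63·m_p + 81·m_n = 63.4584195 + 81.70146 = 145.1598795 amu
Δm = 145.1598795 − 143.88700 = 1.2728795 amu
E_B = 1.2728795 × 931.5 = 1185.69 MeV
Per nucleus in joules: 1185.69 MeV × 1.602e-13 J/MeV = 1.8995e-10 J
Per mole: 1.8995e-10 J × 6.022e23 mol⁻¹ = 1.1439e+14 J/mol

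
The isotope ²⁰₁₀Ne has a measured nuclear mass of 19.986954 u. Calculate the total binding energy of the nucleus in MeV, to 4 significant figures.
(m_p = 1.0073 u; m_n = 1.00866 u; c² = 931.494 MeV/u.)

160.8 MeV

Z = 10, so N = A − Z = 20 − 10 = 10.
Total constituent mass: 10 × 1.0073 + 10 × 1.00866 = 20.15960 u
Δm = 20.15960 − 19.986954 = 0.172646 u
E_B = 0.172646 × 931.494 = 160.819 MeV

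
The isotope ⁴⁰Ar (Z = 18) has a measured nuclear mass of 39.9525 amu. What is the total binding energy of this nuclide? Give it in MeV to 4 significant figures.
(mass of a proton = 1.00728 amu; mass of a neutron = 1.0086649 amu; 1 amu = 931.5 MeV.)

343.9 MeV

Σm = 18·m_p + 22·m_n = 18.13104 + 22.1906278 = 40.3216678 amu
The mass defect is 40.3216678 − 39.9525 = 0.3691678 amu.
E_B = 0.3691678 × 931.5 = 343.880 MeV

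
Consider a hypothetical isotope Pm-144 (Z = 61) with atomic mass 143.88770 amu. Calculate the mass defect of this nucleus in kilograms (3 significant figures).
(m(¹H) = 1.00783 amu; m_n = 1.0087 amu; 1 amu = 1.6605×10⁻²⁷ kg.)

2.18e-27 kg

Mass of separated nucleons = 61(1.00783) + 83(1.0087) = 61.47763 + 83.7221 = 145.19973 amu
Δm = 145.19973 − 143.88770 = 1.31203 amu
In SI units: 1.31203 amu × 1.6605×10⁻²⁷ kg/amu = 2.1786e-27 kg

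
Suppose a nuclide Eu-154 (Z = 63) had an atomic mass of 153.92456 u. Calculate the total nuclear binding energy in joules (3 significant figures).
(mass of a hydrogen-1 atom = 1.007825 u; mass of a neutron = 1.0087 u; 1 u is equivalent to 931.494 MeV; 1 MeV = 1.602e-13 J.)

2.03e-10 J

Total constituent mass: 63 × 1.007825 + 91 × 1.0087 = 155.284675 u
Δm = 155.284675 − 153.92456 = 1.360115 u
Converting to energy: 1.360115 u × 931.494 MeV/u = 1266.94 MeV
In joules: 1266.94 MeV × 1.602e-13 J/MeV = 2.0296e-10 J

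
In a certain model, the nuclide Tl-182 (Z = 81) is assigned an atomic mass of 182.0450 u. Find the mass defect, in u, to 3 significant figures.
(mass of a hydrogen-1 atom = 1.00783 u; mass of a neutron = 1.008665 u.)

1.46 u

The nucleus contains 81 protons and 182 − 81 = 101 neutrons.
Total constituent mass: 81 × 1.00783 + 101 × 1.008665 = 183.509395 u
Δm = 183.509395 − 182.0450 = 1.464395 u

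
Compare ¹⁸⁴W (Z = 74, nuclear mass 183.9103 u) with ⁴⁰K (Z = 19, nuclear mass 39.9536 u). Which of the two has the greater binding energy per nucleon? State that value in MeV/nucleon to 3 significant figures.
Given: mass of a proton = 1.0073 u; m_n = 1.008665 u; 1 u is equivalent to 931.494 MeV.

¹⁸⁴W: Σm = 74(1.0073) + 110(1.008665) = 185.493350 u; Δm = 1.583050 u; E_B = 1474.6 MeV; E_B/A = 8.014 MeV
⁴⁰K: Σm = 19(1.0073) + 21(1.008665) = 40.320665 u; Δm = 0.367065 u; E_B = 341.92 MeV; E_B/A = 8.548 MeV
⁴⁰K has the higher binding energy per nucleon, so it is the more tightly bound nucleus.

⁴⁰K; 8.55 MeV/nucleon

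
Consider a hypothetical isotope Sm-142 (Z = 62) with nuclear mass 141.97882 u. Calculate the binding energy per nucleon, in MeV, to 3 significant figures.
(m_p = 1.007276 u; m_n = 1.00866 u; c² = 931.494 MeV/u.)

The nucleus contains 62 protons and 142 − 62 = 80 neutrons.
Mass of separated nucleons = 62(1.007276) + 80(1.00866) = 62.451112 + 80.69280 = 143.143912 u
Mass defect Δm = 143.143912 − 141.97882 = 1.165092 u
E_B = 1.165092 × 931.494 = 1085.28 MeV
BE/A = 1085.28 MeV / 142 = 7.643 MeV/nucleon

7.64 MeV/nucleon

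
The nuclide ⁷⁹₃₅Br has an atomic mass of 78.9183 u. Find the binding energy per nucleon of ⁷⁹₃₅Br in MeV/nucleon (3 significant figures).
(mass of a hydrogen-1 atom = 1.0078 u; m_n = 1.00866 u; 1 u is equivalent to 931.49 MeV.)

8.68 MeV/nucleon

With 35 protons and 44 neutrons (A = 79):
Mass of separated nucleons = 35(1.0078) + 44(1.00866) = 35.2730 + 44.38104 = 79.65404 u
Mass defect Δm = 79.65404 − 78.9183 = 0.73574 u
Converting to energy: 0.73574 u × 931.49 MeV/u = 685.334 MeV
Dividing by A = 79 gives 8.675 MeV per nucleon.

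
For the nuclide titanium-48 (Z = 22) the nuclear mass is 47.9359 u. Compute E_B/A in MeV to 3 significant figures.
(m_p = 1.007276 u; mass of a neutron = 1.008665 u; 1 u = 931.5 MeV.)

8.72 MeV/nucleon

Z = 22, so N = A − Z = 48 − 22 = 26.
Σm = 22·m_p + 26·m_n = 22.160072 + 26.225290 = 48.385362 u
The mass defect is 48.385362 − 47.9359 = 0.449462 u.
Converting to energy: 0.449462 u × 931.5 MeV/u = 418.674 MeV
Per nucleon: 418.674 / 48 = 8.722 MeV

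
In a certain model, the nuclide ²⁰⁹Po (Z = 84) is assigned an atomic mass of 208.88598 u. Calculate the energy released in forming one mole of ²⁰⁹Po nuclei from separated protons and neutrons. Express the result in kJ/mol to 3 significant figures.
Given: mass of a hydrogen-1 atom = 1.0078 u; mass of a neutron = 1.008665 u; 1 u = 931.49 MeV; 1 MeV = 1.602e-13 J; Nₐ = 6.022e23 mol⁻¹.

1.66e+11 kJ/mol

Mass of separated nucleons = 84(1.0078) + 125(1.008665) = 84.6552 + 126.083125 = 210.738325 u
Mass defect Δm = 210.738325 − 208.88598 = 1.852345 u
Converting to energy: 1.852345 u × 931.49 MeV/u = 1725.44 MeV
Per nucleus in joules: 1725.44 MeV × 1.602e-13 J/MeV = 2.7642e-10 J
Per mole: 2.7642e-10 J × 6.022e23 mol⁻¹ = 1.6646e+14 J/mol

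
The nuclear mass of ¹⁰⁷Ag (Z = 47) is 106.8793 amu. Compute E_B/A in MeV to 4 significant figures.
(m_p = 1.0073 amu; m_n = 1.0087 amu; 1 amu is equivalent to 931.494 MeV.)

8.582 MeV/nucleon

Z = 47, so N = A − Z = 107 − 47 = 60.
Total constituent mass: 47 × 1.0073 + 60 × 1.0087 = 107.8651 amu
The mass defect is 107.8651 − 106.8793 = 0.9858 amu.
Binding energy = Δm·c² = 0.9858 × 931.494 MeV/amu = 918.267 MeV
Per nucleon: 918.267 / 107 = 8.582 MeV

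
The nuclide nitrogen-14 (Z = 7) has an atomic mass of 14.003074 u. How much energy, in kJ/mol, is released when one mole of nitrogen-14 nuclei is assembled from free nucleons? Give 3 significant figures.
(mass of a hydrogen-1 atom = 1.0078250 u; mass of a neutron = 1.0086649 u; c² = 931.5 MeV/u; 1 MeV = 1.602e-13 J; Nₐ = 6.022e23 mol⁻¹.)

Σm = 7·m(¹H) + 7·m_n = 7.0547750 + 7.0606543 = 14.1154293 u
Mass defect Δm = 14.1154293 − 14.003074 = 0.1123553 u
Binding energy = Δm·c² = 0.1123553 × 931.5 MeV/u = 104.659 MeV
Per nucleus in joules: 104.659 MeV × 1.602e-13 J/MeV = 1.6766e-11 J
Per mole: 1.6766e-11 J × 6.022e23 mol⁻¹ = 1.0096e+13 J/mol

1.01e+10 kJ/mol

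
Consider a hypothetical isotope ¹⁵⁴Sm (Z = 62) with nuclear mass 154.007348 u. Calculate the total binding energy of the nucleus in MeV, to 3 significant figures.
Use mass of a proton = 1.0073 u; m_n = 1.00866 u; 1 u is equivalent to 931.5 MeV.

1160 MeV

Σm = 62·m_p + 92·m_n = 62.4526 + 92.79672 = 155.24932 u
Δm = 155.24932 − 154.007348 = 1.241972 u
Converting to energy: 1.241972 u × 931.5 MeV/u = 1156.90 MeV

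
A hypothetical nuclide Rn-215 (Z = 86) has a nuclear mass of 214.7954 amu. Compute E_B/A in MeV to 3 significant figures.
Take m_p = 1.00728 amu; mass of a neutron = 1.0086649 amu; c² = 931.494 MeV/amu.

Mass of separated nucleons = 86(1.00728) + 129(1.0086649) = 86.62608 + 130.1177721 = 216.7438521 amu
Δm = 216.7438521 − 214.7954 = 1.9484521 amu
Binding energy = Δm·c² = 1.9484521 × 931.494 MeV/amu = 1814.97 MeV
BE/A = 1814.97 MeV / 215 = 8.442 MeV/nucleon

8.44 MeV/nucleon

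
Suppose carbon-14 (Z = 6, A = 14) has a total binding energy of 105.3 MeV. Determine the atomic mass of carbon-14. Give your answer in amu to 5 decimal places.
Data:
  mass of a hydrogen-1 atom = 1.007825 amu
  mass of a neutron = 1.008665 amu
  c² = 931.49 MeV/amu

Mass defect = 105.3 MeV / (931.49 MeV/amu) = 0.1130447 amu
Constituent mass = 6(1.007825) + 8(1.008665) = 14.116270 amu
Atomic mass = 14.116270 − 0.1130447 = 14.0032253 amu ≈ 14.00323 amu (to 5 decimal places)

14.00323 amu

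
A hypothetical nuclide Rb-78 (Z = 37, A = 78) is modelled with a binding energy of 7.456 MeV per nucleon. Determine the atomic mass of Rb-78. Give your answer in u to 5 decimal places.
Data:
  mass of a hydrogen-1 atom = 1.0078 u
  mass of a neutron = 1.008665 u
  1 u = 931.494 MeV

78.01953 u

Total binding energy = 78 × 7.456 = 581.568 MeV
Mass defect = 581.568 MeV / (931.494 MeV/u) = 0.6243390 u
Constituent mass = 37(1.0078) + 41(1.008665) = 78.643865 u
Atomic mass = 78.643865 − 0.6243390 = 78.0195260 u ≈ 78.01953 u (to 5 decimal places)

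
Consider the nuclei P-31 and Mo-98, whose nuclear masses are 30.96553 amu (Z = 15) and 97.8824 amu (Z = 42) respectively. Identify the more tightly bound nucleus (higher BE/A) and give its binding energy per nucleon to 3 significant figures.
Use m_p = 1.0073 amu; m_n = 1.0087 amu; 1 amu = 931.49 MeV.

Mo-98; 8.66 MeV/nucleon

P-31: Σm = 15(1.0073) + 16(1.0087) = 31.2487 amu; Δm = 0.28317 amu; E_B = 263.77 MeV; E_B/A = 8.509 MeV
Mo-98: Σm = 42(1.0073) + 56(1.0087) = 98.7938 amu; Δm = 0.9114 amu; E_B = 848.96 MeV; E_B/A = 8.663 MeV
Mo-98 has the higher binding energy per nucleon, so it is the more tightly bound nucleus.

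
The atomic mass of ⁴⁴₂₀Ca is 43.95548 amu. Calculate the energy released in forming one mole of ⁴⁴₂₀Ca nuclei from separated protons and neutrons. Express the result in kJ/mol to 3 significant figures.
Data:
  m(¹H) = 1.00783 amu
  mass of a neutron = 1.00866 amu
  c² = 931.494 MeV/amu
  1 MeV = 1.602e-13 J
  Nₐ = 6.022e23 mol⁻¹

3.68e+10 kJ/mol

Z = 20, so N = A − Z = 44 − 20 = 24.
Σm = 20·m(¹H) + 24·m_n = 20.15660 + 24.20784 = 44.36444 amu
Δm = 44.36444 − 43.95548 = 0.40896 amu
Converting to energy: 0.40896 amu × 931.494 MeV/amu = 380.944 MeV
Per nucleus in joules: 380.944 MeV × 1.602e-13 J/MeV = 6.1027e-11 J
Per mole: 6.1027e-11 J × 6.022e23 mol⁻¹ = 3.6750e+13 J/mol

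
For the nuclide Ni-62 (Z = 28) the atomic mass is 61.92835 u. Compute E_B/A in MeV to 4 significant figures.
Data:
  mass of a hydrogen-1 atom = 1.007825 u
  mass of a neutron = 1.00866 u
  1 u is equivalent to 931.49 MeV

The nucleus contains 28 protons and 62 − 28 = 34 neutrons.
Total constituent mass: 28 × 1.007825 + 34 × 1.00866 = 62.513540 u
Mass defect Δm = 62.513540 − 61.92835 = 0.585190 u
Converting to energy: 0.585190 u × 931.49 MeV/u = 545.099 MeV
BE/A = 545.099 MeV / 62 = 8.792 MeV/nucleon

8.792 MeV/nucleon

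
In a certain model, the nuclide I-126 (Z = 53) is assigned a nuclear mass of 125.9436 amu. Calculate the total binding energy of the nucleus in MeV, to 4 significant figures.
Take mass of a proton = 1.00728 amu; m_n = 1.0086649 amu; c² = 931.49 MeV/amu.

With 53 protons and 73 neutrons (A = 126):
Total constituent mass: 53 × 1.00728 + 73 × 1.0086649 = 127.0183777 amu
Δm = 127.0183777 − 125.9436 = 1.0747777 amu
E_B = 1.0747777 × 931.49 = 1001.14 MeV

1001 MeV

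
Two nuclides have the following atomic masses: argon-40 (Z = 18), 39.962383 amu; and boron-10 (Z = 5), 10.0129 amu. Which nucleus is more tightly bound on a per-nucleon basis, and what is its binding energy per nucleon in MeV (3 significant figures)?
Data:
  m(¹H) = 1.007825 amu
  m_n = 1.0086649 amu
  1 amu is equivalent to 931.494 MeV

argon-40: Σm = 18(1.007825) + 22(1.0086649) = 40.3314778 amu; Δm = 0.3690948 amu; E_B = 343.81 MeV; E_B/A = 8.595 MeV
boron-10: Σm = 5(1.007825) + 5(1.0086649) = 10.0824495 amu; Δm = 0.0695495 amu; E_B = 64.7849 MeV; E_B/A = 6.478 MeV
argon-40 has the higher binding energy per nucleon, so it is the more tightly bound nucleus.

argon-40; 8.60 MeV/nucleon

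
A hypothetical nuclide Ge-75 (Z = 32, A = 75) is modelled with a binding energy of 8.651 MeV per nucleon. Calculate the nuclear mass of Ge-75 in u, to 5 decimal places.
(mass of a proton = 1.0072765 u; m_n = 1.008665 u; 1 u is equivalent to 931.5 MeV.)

74.90891 u

Total binding energy = 75 × 8.651 = 648.825 MeV
Mass defect = 648.825 MeV / (931.5 MeV/u) = 0.6965378 u
Constituent mass = 32(1.0072765) + 43(1.008665) = 75.6054430 u
Nuclear mass = 75.6054430 − 0.6965378 = 74.9089052 u ≈ 74.90891 u (to 5 decimal places)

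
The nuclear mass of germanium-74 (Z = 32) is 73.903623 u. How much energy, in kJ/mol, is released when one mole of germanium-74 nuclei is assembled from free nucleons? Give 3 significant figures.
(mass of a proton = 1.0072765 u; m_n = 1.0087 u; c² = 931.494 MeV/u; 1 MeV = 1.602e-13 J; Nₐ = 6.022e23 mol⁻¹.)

6.24e+10 kJ/mol

With 32 protons and 42 neutrons (A = 74):
Total constituent mass: 32 × 1.0072765 + 42 × 1.0087 = 74.5982480 u
The mass defect is 74.5982480 − 73.903623 = 0.6946250 u.
E_B = 0.6946250 × 931.494 = 647.039 MeV
Per nucleus in joules: 647.039 MeV × 1.602e-13 J/MeV = 1.0366e-10 J
Per mole: 1.0366e-10 J × 6.022e23 mol⁻¹ = 6.2424e+13 J/mol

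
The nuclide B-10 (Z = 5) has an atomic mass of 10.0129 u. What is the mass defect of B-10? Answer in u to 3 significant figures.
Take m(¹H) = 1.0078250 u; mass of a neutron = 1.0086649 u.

Σm = 5·m(¹H) + 5·m_n = 5.0391250 + 5.0433245 = 10.0824495 u
Mass defect Δm = 10.0824495 − 10.0129 = 0.0695495 u

0.0695 u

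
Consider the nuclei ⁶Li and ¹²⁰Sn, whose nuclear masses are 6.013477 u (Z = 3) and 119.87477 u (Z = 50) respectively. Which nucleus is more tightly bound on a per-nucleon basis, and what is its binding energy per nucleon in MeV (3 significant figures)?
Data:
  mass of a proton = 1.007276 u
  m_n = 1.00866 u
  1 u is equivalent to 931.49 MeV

¹²⁰Sn; 8.50 MeV/nucleon

⁶Li: Σm = 3(1.007276) + 3(1.00866) = 6.047808 u; Δm = 0.034331 u; E_B = 31.979 MeV; E_B/A = 5.330 MeV
¹²⁰Sn: Σm = 50(1.007276) + 70(1.00866) = 120.970000 u; Δm = 1.095230 u; E_B = 1020.2 MeV; E_B/A = 8.502 MeV
¹²⁰Sn has the higher binding energy per nucleon, so it is the more tightly bound nucleus.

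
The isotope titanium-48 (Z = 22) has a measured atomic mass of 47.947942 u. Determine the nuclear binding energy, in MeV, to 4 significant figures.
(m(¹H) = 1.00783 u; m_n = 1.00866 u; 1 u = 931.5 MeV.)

418.7 MeV

Total constituent mass: 22 × 1.00783 + 26 × 1.00866 = 48.39742 u
The mass defect is 48.39742 − 47.947942 = 0.449478 u.
Converting to energy: 0.449478 u × 931.5 MeV/u = 418.689 MeV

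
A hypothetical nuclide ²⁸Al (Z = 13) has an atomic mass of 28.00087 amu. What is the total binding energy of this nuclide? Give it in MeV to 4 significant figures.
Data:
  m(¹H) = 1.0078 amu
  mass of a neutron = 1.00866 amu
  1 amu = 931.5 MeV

Total constituent mass: 13 × 1.0078 + 15 × 1.00866 = 28.23130 amu
The mass defect is 28.23130 − 28.00087 = 0.23043 amu.
Converting to energy: 0.23043 amu × 931.5 MeV/amu = 214.646 MeV

214.6 MeV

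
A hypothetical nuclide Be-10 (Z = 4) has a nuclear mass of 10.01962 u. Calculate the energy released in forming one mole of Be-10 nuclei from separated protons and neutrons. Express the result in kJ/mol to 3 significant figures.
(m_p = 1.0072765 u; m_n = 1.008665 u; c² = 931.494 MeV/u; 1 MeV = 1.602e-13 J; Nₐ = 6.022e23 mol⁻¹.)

Z = 4, so N = A − Z = 10 − 4 = 6.
Total constituent mass: 4 × 1.0072765 + 6 × 1.008665 = 10.0810960 u
Mass defect Δm = 10.0810960 − 10.01962 = 0.0614760 u
E_B = 0.0614760 × 931.494 = 57.2645 MeV
Per nucleus in joules: 57.2645 MeV × 1.602e-13 J/MeV = 9.1738e-12 J
Per mole: 9.1738e-12 J × 6.022e23 mol⁻¹ = 5.5245e+12 J/mol

5.52e+09 kJ/mol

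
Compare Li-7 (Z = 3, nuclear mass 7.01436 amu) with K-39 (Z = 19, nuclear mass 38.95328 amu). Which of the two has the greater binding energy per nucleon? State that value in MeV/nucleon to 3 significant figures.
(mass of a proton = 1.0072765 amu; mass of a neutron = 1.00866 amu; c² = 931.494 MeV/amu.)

Li-7: Σm = 3(1.0072765) + 4(1.00866) = 7.0564695 amu; Δm = 0.0421095 amu; E_B = 39.225 MeV; E_B/A = 5.604 MeV
K-39: Σm = 19(1.0072765) + 20(1.00866) = 39.3114535 amu; Δm = 0.3581735 amu; E_B = 333.636 MeV; E_B/A = 8.5548 MeV
K-39 has the higher binding energy per nucleon, so it is the more tightly bound nucleus.

K-39; 8.55 MeV/nucleon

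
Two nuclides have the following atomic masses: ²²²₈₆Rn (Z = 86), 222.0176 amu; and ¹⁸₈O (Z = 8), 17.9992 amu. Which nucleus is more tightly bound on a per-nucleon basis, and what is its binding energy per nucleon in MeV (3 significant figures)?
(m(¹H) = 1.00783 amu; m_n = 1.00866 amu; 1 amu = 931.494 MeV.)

¹⁸₈O; 7.76 MeV/nucleon

²²²₈₆Rn: Σm = 86(1.00783) + 136(1.00866) = 223.85114 amu; Δm = 1.83354 amu; E_B = 1707.9 MeV; E_B/A = 7.693 MeV
¹⁸₈O: Σm = 8(1.00783) + 10(1.00866) = 18.14924 amu; Δm = 0.15004 amu; E_B = 139.761 MeV; E_B/A = 7.7645 MeV
¹⁸₈O has the higher binding energy per nucleon, so it is the more tightly bound nucleus.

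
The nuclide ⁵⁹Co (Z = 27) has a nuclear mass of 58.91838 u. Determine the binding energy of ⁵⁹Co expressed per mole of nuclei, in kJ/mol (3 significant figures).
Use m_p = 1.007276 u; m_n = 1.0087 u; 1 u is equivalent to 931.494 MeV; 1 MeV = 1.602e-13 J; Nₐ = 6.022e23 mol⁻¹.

5.00e+10 kJ/mol

With 27 protons and 32 neutrons (A = 59):
Σm = 27·m_p + 32·m_n = 27.196452 + 32.2784 = 59.474852 u
The mass defect is 59.474852 − 58.91838 = 0.556472 u.
Binding energy = Δm·c² = 0.556472 × 931.494 MeV/u = 518.350 MeV
Per nucleus in joules: 518.350 MeV × 1.602e-13 J/MeV = 8.3040e-11 J
Per mole: 8.3040e-11 J × 6.022e23 mol⁻¹ = 5.0007e+13 J/mol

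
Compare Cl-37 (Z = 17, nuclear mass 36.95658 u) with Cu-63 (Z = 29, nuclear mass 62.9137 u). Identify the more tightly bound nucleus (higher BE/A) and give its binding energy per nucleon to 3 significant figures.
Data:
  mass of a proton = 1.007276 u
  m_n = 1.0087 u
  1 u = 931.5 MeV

Cu-63; 8.77 MeV/nucleon

Cl-37: Σm = 17(1.007276) + 20(1.0087) = 37.297692 u; Δm = 0.341112 u; E_B = 317.75 MeV; E_B/A = 8.588 MeV
Cu-63: Σm = 29(1.007276) + 34(1.0087) = 63.506804 u; Δm = 0.593104 u; E_B = 552.476 MeV; E_B/A = 8.769 MeV
Cu-63 has the higher binding energy per nucleon, so it is the more tightly bound nucleus.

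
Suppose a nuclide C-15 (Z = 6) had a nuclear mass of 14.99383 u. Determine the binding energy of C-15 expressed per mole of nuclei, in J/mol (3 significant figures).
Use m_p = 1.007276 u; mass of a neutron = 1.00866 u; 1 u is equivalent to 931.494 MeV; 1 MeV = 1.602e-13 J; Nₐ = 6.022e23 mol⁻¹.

Mass of separated nucleons = 6(1.007276) + 9(1.00866) = 6.043656 + 9.07794 = 15.121596 u
Δm = 15.121596 − 14.99383 = 0.127766 u
E_B = 0.127766 × 931.494 = 119.013 MeV
Per nucleus in joules: 119.013 MeV × 1.602e-13 J/MeV = 1.9066e-11 J
Per mole: 1.9066e-11 J × 6.022e23 mol⁻¹ = 1.1482e+13 J/mol

1.15e+13 J/mol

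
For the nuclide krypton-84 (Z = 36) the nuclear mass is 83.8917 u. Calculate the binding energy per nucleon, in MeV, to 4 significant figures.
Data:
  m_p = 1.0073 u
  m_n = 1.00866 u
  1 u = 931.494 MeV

Σm = 36·m_p + 48·m_n = 36.2628 + 48.41568 = 84.67848 u
Δm = 84.67848 − 83.8917 = 0.78678 u
Converting to energy: 0.78678 u × 931.494 MeV/u = 732.881 MeV
BE/A = 732.881 MeV / 84 = 8.725 MeV/nucleon

8.725 MeV/nucleon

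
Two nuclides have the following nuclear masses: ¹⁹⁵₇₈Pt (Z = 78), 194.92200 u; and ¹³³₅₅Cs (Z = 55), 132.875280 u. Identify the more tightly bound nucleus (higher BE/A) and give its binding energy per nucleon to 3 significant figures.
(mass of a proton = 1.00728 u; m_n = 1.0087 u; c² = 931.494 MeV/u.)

¹³³₅₅Cs; 8.43 MeV/nucleon

¹⁹⁵₇₈Pt: Σm = 78(1.00728) + 117(1.0087) = 196.58574 u; Δm = 1.66374 u; E_B = 1549.8 MeV; E_B/A = 7.948 MeV
¹³³₅₅Cs: Σm = 55(1.00728) + 78(1.0087) = 134.07900 u; Δm = 1.203720 u; E_B = 1121.3 MeV; E_B/A = 8.431 MeV
¹³³₅₅Cs has the higher binding energy per nucleon, so it is the more tightly bound nucleus.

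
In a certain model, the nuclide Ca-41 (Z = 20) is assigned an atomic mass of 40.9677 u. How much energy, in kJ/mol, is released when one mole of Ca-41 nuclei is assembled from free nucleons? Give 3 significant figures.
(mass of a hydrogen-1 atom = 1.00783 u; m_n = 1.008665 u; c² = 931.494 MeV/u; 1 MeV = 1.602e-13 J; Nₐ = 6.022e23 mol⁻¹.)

3.33e+10 kJ/mol

Mass of separated nucleons = 20(1.00783) + 21(1.008665) = 20.15660 + 21.181965 = 41.338565 u
Mass defect Δm = 41.338565 − 40.9677 = 0.370865 u
Binding energy = Δm·c² = 0.370865 × 931.494 MeV/u = 345.459 MeV
Per nucleus in joules: 345.459 MeV × 1.602e-13 J/MeV = 5.5343e-11 J
Per mole: 5.5343e-11 J × 6.022e23 mol⁻¹ = 3.3328e+13 J/mol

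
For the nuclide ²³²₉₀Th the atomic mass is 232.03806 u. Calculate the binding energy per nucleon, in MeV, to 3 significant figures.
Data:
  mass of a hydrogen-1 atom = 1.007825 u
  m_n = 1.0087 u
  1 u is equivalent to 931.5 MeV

With 90 protons and 142 neutrons (A = 232):
Mass of separated nucleons = 90(1.007825) + 142(1.0087) = 90.704250 + 143.2354 = 233.939650 u
Mass defect Δm = 233.939650 − 232.03806 = 1.901590 u
E_B = 1.901590 × 931.5 = 1771.33 MeV
Per nucleon: 1771.33 / 232 = 7.635 MeV

7.64 MeV/nucleon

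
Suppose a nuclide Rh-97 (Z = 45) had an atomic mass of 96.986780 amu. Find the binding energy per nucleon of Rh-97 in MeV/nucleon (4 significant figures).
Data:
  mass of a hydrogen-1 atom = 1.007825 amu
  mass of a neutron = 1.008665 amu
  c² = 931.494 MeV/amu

Mass of separated nucleons = 45(1.007825) + 52(1.008665) = 45.352125 + 52.450580 = 97.802705 amu
Mass defect Δm = 97.802705 − 96.986780 = 0.815925 amu
Converting to energy: 0.815925 amu × 931.494 MeV/amu = 760.029 MeV
BE/A = 760.029 MeV / 97 = 7.835 MeV/nucleon

7.835 MeV/nucleon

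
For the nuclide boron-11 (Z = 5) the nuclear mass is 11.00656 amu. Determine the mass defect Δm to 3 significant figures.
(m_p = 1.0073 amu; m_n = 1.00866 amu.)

0.0819 amu

Z = 5, so N = A − Z = 11 − 5 = 6.
Total constituent mass: 5 × 1.0073 + 6 × 1.00866 = 11.08846 amu
The mass defect is 11.08846 − 11.00656 = 0.08190 amu.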